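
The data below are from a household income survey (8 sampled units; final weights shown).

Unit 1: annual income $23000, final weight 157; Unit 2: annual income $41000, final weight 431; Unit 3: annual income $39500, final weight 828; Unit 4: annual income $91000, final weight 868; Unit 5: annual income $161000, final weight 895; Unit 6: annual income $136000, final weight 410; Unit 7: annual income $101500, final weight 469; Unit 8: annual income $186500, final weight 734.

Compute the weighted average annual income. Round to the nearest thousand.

108000

Weighted sum = 23000×157 + 41000×431 + 39500×828 + 91000×868 + 161000×895 + 136000×410 + 101500×469 + 186500×734
  = 3611000 + 17671000 + 32706000 + 78988000 + 144095000 + 55760000 + 47603500 + 136891000 = 517325500
Sum of weights = 157 + 431 + 828 + 868 + 895 + 410 + 469 + 734 = 4792
Weighted mean = 517325500 / 4792 = 107956.07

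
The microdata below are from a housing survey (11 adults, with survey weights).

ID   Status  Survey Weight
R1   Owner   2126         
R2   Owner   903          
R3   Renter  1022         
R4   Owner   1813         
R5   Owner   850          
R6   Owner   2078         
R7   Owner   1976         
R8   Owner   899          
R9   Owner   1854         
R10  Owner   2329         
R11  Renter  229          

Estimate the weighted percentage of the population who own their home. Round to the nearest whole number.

92

Sum of weights for 'Owner' = 2126 + 903 + 1813 + 850 + 2078 + 1976 + 899 + 1854 + 2329 = 14828
Total weight = 2126 + 903 + 1022 + 1813 + 850 + 2078 + 1976 + 899 + 1854 + 2329 + 229 = 16079
Weighted proportion = 14828 / 16079 = 0.92219665 → 92.219665%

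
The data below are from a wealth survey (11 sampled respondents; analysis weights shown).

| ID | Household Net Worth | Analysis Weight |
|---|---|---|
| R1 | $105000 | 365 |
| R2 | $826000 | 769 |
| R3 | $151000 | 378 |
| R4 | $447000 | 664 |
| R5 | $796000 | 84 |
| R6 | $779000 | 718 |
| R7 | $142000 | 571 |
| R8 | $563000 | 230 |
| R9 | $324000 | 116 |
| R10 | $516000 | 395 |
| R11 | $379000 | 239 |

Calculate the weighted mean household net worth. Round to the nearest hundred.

Weighted sum = 105000×365 + 826000×769 + 151000×378 + 447000×664 + 796000×84 + 779000×718 + 142000×571 + 563000×230 + 324000×116 + 516000×395 + 379000×239
  = 38325000 + 635194000 + 57078000 + 296808000 + 66864000 + 559322000 + 81082000 + 129490000 + 37584000 + 203820000 + 90581000 = 2196148000
Sum of weights = 365 + 769 + 378 + 664 + 84 + 718 + 571 + 230 + 116 + 395 + 239 = 4529
Weighted mean = 2196148000 / 4529 = 484907.93

484900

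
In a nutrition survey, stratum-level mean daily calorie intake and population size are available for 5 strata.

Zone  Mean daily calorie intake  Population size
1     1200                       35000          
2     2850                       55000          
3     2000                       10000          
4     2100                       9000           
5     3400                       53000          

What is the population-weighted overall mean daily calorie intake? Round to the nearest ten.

Σ Nₕ·x̄ₕ = 1200×35000 + 2850×55000 + 2000×10000 + 2100×9000 + 3400×53000
  = 42000000 + 156750000 + 20000000 + 18900000 + 180200000 = 417850000
Σ Nₕ = 35000 + 55000 + 10000 + 9000 + 53000 = 162000
Overall mean = 417850000 / 162000 = 2579.321

2580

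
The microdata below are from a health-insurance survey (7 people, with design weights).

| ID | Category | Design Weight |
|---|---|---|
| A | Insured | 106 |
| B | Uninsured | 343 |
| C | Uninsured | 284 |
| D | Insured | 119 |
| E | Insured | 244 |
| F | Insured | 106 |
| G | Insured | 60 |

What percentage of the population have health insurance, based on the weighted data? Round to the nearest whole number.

50

Sum of weights for 'Insured' = 106 + 119 + 244 + 106 + 60 = 635
Total weight = 106 + 343 + 284 + 119 + 244 + 106 + 60 = 1262
Weighted proportion = 635 / 1262 = 0.50316957 → 50.316957%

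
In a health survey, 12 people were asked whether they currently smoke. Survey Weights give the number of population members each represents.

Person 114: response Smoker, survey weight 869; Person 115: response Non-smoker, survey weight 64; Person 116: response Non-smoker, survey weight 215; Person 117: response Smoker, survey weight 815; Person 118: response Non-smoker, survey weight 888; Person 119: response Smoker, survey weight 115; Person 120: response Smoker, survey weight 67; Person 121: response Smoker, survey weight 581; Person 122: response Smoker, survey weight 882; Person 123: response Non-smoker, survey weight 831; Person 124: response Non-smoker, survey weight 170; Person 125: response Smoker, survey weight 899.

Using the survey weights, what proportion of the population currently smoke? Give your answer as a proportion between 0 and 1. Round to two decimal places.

Sum of weights for 'Smoker' = 869 + 815 + 115 + 67 + 581 + 882 + 899 = 4228
Total weight = 869 + 64 + 215 + 815 + 888 + 115 + 67 + 581 + 882 + 831 + 170 + 899 = 6396
Weighted proportion = 4228 / 6396 = 0.66103815

0.66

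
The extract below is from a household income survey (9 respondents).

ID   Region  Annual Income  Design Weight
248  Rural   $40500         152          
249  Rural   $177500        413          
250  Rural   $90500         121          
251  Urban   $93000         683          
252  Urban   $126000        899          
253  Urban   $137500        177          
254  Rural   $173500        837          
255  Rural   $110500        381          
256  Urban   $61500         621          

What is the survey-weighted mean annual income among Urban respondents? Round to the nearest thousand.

Urban rows: 251, 252, 253, 256
Weighted sum = 93000×683 + 126000×899 + 137500×177 + 61500×621
  = 63519000 + 113274000 + 24337500 + 38191500 = 239322000
Sum of weights = 683 + 899 + 177 + 621 = 2380
Weighted mean = 239322000 / 2380 = 100555.46

101000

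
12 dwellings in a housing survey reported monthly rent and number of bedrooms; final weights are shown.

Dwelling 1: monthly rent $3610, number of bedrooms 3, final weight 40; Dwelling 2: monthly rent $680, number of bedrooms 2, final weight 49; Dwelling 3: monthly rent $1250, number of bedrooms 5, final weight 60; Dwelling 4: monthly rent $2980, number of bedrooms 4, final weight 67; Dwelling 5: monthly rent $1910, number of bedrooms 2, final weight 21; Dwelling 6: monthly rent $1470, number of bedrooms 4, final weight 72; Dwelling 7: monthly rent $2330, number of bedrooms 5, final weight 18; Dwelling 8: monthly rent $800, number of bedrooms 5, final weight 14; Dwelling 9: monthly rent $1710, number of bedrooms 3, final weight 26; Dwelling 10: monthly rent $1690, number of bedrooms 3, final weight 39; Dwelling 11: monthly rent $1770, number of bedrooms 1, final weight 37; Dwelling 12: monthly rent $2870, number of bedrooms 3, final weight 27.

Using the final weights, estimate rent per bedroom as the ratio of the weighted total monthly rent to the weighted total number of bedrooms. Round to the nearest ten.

Σ wᵢ·y = 3610×40 + 680×49 + 1250×60 + 2980×67 + 1910×21 + 1470×72 + 2330×18 + 800×14 + 1710×26 + 1690×39 + 1770×37 + 2870×27
  = 144400 + 33320 + 75000 + 199660 + 40110 + 105840 + 41940 + 11200 + 44460 + 65910 + 65490 + 77490 = 904820
Σ wᵢ·x = 3×40 + 2×49 + 5×60 + 4×67 + 2×21 + 4×72 + 5×18 + 5×14 + 3×26 + 3×39 + 1×37 + 3×27
  = 1589
Ratio = 904820 / 1589 = 569.42731

570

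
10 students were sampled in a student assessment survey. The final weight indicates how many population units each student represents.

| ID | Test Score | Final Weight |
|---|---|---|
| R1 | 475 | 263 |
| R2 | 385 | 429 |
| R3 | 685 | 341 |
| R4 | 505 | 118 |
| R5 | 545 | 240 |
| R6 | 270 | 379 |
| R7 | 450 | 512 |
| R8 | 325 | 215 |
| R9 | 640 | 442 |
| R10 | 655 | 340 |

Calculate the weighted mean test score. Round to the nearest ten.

Weighted sum = 1622250
Sum of weights = 263 + 429 + 341 + 118 + 240 + 379 + 512 + 215 + 442 + 340 = 3279
Weighted mean = 1622250 / 3279 = 494.73925

490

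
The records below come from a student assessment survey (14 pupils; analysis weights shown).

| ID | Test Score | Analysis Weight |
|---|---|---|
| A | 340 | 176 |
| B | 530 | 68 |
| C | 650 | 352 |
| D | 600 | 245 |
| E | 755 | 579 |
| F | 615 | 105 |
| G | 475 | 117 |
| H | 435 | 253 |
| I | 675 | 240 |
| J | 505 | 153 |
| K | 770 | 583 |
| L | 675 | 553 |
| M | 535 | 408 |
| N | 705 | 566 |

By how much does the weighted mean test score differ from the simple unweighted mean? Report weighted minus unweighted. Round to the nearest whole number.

50

Unweighted sum = 8265
Unweighted mean = 8265 / 14 = 590.35714
Weighted sum = 2817790
Sum of weights = 4398
Weighted mean = 2817790 / 4398 = 640.69804
Difference (weighted minus unweighted) = 50.340902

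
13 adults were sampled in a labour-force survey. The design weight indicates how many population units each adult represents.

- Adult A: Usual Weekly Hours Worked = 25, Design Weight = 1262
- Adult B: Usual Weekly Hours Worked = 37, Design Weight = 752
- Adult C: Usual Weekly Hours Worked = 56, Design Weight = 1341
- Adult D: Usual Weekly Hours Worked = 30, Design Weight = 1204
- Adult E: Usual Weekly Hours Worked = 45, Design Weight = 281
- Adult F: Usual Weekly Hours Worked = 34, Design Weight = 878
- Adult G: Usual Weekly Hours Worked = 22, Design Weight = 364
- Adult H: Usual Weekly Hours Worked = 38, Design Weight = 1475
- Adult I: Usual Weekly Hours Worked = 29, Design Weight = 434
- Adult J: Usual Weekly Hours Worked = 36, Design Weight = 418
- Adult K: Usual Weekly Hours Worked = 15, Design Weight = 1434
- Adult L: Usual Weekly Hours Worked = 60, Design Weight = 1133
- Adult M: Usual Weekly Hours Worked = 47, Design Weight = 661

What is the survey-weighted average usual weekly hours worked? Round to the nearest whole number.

37

Weighted sum = 425336
Sum of weights = 11637
Weighted mean = 425336 / 11637 = 36.550314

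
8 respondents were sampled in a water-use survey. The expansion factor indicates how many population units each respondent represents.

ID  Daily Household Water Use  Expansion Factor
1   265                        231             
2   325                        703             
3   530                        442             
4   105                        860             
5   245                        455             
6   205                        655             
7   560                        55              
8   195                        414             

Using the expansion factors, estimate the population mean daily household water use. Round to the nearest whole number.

255

Weighted sum = 971530
Sum of weights = 231 + 703 + 442 + 860 + 455 + 655 + 55 + 414 = 3815
Weighted mean = 971530 / 3815 = 254.66055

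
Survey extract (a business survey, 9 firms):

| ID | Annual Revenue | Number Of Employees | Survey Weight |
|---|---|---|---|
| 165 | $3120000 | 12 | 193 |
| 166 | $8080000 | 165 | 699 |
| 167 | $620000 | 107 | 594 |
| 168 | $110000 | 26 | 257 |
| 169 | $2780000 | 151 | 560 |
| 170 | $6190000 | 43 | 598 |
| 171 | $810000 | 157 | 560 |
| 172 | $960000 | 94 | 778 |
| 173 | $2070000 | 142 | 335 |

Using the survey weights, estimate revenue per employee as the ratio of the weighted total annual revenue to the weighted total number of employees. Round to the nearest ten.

27230

Σ wᵢ·y = 3120000×193 + 8080000×699 + 620000×594 + 110000×257 + 2780000×560 + 6190000×598 + 810000×560 + 960000×778 + 2070000×335
  = 602160000 + 5647920000 + 368280000 + 28270000 + 1556800000 + 3701620000 + 453600000 + 746880000 + 693450000 = 13798980000
Σ wᵢ·x = 12×193 + 165×699 + 107×594 + 26×257 + 151×560 + 43×598 + 157×560 + 94×778 + 142×335
  = 506787
Ratio = 13798980000 / 506787 = 27228.362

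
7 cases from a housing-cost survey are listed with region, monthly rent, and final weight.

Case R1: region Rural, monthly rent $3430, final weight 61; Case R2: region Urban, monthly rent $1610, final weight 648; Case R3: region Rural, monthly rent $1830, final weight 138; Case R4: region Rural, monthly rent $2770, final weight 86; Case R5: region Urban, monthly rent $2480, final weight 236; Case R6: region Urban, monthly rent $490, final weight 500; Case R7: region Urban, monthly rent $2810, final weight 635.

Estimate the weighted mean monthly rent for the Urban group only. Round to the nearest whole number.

Urban rows: R2, R5, R6, R7
Weighted sum = 1610×648 + 2480×236 + 490×500 + 2810×635
  = 1043280 + 585280 + 245000 + 1784350 = 3657910
Sum of weights = 648 + 236 + 500 + 635 = 2019
Weighted mean = 3657910 / 2019 = 1811.7434

1812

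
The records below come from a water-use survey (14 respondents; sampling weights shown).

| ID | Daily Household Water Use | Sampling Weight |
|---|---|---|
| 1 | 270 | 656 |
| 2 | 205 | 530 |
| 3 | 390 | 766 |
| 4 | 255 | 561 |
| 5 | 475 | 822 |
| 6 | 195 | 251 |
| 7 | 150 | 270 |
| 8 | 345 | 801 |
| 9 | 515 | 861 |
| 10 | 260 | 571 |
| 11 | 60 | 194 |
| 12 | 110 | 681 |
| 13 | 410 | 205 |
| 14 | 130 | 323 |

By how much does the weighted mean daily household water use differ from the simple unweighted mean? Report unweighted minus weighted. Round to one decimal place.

Unweighted sum = 3770
Unweighted mean = 3770 / 14 = 269.28571
Weighted sum = 2288270
Sum of weights = 7492
Weighted mean = 2288270 / 7492 = 305.42846
Difference (unweighted minus weighted) = -36.142743

-36.1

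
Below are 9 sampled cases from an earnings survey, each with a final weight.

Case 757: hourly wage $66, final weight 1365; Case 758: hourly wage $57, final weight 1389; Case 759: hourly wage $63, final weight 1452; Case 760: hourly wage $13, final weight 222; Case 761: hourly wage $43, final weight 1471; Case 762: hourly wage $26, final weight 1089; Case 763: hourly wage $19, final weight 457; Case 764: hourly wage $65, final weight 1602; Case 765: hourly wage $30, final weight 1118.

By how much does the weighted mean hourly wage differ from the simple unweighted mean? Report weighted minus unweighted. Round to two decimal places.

Unweighted sum = 66 + 57 + 63 + 13 + 43 + 26 + 19 + 65 + 30 = 382
Unweighted mean = 382 / 9 = 42.444444
Weighted sum = 66×1365 + 57×1389 + 63×1452 + 13×222 + 43×1471 + 26×1089 + 19×457 + 65×1602 + 30×1118
  = 90090 + 79173 + 91476 + 2886 + 63253 + 28314 + 8683 + 104130 + 33540 = 501545
Sum of weights = 1365 + 1389 + 1452 + 222 + 1471 + 1089 + 457 + 1602 + 1118 = 10165
Weighted mean = 501545 / 10165 = 49.340384
Difference (weighted minus unweighted) = 6.8959392

6.90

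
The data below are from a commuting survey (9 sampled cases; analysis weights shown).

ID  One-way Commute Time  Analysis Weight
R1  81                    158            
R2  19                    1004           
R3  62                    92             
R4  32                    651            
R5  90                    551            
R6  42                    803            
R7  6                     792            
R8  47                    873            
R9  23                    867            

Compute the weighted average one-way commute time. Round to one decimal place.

Weighted sum = 81×158 + 19×1004 + 62×92 + 32×651 + 90×551 + 42×803 + 6×792 + 47×873 + 23×867
  = 12798 + 19076 + 5704 + 20832 + 49590 + 33726 + 4752 + 41031 + 19941 = 207450
Sum of weights = 158 + 1004 + 92 + 651 + 551 + 803 + 792 + 873 + 867 = 5791
Weighted mean = 207450 / 5791 = 35.822829

35.8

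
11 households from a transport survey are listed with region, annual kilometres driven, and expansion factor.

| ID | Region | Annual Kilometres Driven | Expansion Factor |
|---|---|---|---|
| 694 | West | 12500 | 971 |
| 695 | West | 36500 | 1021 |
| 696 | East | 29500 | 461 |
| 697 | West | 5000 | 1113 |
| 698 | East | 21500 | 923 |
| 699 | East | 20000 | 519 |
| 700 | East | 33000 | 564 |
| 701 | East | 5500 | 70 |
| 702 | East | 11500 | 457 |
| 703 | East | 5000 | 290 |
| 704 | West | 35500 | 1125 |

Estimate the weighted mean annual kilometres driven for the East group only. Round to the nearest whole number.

21171

East rows: 696, 698, 699, 700, 701, 702, 703
Weighted sum = 29500×461 + 21500×923 + 20000×519 + 33000×564 + 5500×70 + 11500×457 + 5000×290
  = 69526500
Sum of weights = 3284
Weighted mean = 69526500 / 3284 = 21171.285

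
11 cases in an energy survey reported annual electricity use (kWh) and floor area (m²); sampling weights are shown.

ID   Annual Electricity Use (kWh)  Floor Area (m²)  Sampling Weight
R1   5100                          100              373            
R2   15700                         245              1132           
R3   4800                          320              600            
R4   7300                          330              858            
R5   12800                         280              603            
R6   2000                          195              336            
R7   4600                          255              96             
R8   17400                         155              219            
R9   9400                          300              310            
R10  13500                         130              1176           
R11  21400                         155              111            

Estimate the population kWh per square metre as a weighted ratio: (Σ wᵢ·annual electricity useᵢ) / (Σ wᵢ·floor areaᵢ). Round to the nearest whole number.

Σ wᵢ·y = 5100×373 + 15700×1132 + 4800×600 + 7300×858 + 12800×603 + 2000×336 + 4600×96 + 17400×219 + 9400×310 + 13500×1176 + 21400×111
  = 1902300 + 17772400 + 2880000 + 6263400 + 7718400 + 672000 + 441600 + 3810600 + 2914000 + 15876000 + 2375400 = 62626100
Σ wᵢ·x = 100×373 + 245×1132 + 320×600 + 330×858 + 280×603 + 195×336 + 255×96 + 155×219 + 300×310 + 130×1176 + 155×111
  = 37300 + 277340 + 192000 + 283140 + 168840 + 65520 + 24480 + 33945 + 93000 + 152880 + 17205 = 1345650
Ratio = 62626100 / 1345650 = 46.539665

47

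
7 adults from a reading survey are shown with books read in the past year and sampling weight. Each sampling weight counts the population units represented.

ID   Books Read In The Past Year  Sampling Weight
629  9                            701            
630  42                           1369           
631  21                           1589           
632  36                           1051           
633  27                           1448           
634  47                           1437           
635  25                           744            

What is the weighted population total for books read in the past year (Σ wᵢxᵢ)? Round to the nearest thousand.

Weighted total = 9×701 + 42×1369 + 21×1589 + 36×1051 + 27×1448 + 47×1437 + 25×744
  = 6309 + 57498 + 33369 + 37836 + 39096 + 67539 + 18600 = 260247

260000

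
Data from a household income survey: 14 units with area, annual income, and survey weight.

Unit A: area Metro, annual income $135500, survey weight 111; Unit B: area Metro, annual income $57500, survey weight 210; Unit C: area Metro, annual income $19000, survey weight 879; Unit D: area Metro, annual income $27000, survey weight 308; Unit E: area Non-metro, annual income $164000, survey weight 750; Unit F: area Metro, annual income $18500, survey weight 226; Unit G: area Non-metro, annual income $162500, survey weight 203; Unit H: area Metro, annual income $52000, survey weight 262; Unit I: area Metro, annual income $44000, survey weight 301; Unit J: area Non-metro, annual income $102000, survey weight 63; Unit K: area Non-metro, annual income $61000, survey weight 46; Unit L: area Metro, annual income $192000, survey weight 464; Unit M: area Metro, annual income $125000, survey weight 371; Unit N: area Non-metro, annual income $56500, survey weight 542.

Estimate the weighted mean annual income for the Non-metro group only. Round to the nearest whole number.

Non-metro rows: E, G, J, K, N
Weighted sum = 164000×750 + 162500×203 + 102000×63 + 61000×46 + 56500×542
  = 195842500
Sum of weights = 750 + 203 + 63 + 46 + 542 = 1604
Weighted mean = 195842500 / 1604 = 122096.32

122096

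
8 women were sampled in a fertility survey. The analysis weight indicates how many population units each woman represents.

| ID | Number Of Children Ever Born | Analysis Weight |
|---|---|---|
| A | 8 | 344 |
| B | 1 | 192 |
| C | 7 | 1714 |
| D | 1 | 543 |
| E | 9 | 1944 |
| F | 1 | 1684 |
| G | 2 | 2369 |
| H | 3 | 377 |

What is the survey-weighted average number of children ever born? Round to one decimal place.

Weighted sum = 8×344 + 1×192 + 7×1714 + 1×543 + 9×1944 + 1×1684 + 2×2369 + 3×377
  = 2752 + 192 + 11998 + 543 + 17496 + 1684 + 4738 + 1131 = 40534
Sum of weights = 344 + 192 + 1714 + 543 + 1944 + 1684 + 2369 + 377 = 9167
Weighted mean = 40534 / 9167 = 4.4217301

4.4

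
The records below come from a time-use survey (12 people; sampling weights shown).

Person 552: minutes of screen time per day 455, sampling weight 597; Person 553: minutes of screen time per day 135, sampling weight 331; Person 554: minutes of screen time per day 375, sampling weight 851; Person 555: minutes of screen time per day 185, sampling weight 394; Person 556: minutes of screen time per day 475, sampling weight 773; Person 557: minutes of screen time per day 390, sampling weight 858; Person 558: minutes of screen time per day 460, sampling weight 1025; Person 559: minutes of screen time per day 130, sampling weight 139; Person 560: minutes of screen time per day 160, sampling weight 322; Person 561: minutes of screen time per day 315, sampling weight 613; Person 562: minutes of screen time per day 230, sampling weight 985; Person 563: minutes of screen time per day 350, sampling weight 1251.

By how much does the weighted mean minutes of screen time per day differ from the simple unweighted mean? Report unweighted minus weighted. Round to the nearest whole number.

Unweighted sum = 455 + 135 + 375 + 185 + 475 + 390 + 460 + 130 + 160 + 315 + 230 + 350 = 3660
Unweighted mean = 3660 / 12 = 305
Weighted sum = 455×597 + 135×331 + 375×851 + 185×394 + 475×773 + 390×858 + 460×1025 + 130×139 + 160×322 + 315×613 + 230×985 + 350×1251
  = 2808715
Sum of weights = 597 + 331 + 851 + 394 + 773 + 858 + 1025 + 139 + 322 + 613 + 985 + 1251 = 8139
Weighted mean = 2808715 / 8139 = 345.09338
Difference (unweighted minus weighted) = -40.093378

-40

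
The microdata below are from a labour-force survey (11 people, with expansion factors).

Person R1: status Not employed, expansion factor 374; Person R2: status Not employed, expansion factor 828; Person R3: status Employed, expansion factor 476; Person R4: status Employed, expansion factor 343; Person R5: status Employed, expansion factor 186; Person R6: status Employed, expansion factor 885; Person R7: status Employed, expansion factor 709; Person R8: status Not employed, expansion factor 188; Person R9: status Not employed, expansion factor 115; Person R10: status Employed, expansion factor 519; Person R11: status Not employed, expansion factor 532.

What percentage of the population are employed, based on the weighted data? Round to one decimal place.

60.5

Sum of weights for 'Employed' = 476 + 343 + 186 + 885 + 709 + 519 = 3118
Total weight = 374 + 828 + 476 + 343 + 186 + 885 + 709 + 188 + 115 + 519 + 532 = 5155
Weighted proportion = 3118 / 5155 = 0.60484966 → 60.484966%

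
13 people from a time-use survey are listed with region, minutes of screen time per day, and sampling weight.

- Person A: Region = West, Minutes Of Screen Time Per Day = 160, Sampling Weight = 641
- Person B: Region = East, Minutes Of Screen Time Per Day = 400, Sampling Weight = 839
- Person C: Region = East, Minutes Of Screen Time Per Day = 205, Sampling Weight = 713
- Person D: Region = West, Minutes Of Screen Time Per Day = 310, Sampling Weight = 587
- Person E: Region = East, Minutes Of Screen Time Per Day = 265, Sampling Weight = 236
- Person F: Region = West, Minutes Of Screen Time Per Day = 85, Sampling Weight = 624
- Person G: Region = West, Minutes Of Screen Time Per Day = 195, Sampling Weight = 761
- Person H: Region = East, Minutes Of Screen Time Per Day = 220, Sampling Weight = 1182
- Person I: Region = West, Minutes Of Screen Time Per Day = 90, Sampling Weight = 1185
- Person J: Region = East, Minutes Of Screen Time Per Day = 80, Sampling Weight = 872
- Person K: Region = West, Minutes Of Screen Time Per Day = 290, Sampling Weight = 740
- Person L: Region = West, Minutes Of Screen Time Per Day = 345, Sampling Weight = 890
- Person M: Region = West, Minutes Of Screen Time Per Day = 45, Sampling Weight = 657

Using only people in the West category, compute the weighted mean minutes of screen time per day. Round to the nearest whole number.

West rows: A, D, F, G, I, K, L, M
Weighted sum = 160×641 + 310×587 + 85×624 + 195×761 + 90×1185 + 290×740 + 345×890 + 45×657
  = 102560 + 181970 + 53040 + 148395 + 106650 + 214600 + 307050 + 29565 = 1143830
Sum of weights = 641 + 587 + 624 + 761 + 1185 + 740 + 890 + 657 = 6085
Weighted mean = 1143830 / 6085 = 187.97535

188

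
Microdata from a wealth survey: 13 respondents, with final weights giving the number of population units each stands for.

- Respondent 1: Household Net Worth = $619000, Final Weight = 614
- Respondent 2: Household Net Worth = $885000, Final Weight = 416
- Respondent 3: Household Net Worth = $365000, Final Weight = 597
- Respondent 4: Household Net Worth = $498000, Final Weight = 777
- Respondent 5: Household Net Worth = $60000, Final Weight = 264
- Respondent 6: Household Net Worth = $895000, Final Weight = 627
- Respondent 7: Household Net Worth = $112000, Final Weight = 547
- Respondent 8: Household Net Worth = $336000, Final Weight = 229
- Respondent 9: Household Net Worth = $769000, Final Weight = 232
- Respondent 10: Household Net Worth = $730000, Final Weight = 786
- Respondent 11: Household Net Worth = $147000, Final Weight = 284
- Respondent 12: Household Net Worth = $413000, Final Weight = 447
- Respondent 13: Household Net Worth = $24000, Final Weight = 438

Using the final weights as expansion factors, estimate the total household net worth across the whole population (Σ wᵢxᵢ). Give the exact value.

Weighted total = 3057349000

3057349000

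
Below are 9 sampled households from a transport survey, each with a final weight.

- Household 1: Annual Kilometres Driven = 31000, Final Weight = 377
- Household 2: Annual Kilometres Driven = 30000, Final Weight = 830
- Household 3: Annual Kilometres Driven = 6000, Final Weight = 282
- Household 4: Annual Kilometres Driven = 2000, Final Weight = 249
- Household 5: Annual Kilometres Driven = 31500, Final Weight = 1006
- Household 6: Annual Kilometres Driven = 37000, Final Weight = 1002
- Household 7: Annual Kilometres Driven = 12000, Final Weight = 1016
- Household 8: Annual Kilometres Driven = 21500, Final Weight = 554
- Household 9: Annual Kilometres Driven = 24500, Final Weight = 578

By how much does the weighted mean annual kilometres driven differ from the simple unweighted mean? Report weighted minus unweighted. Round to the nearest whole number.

3015

Unweighted sum = 31000 + 30000 + 6000 + 2000 + 31500 + 37000 + 12000 + 21500 + 24500 = 195500
Unweighted mean = 195500 / 9 = 21722.222
Weighted sum = 31000×377 + 30000×830 + 6000×282 + 2000×249 + 31500×1006 + 37000×1002 + 12000×1016 + 21500×554 + 24500×578
  = 11687000 + 24900000 + 1692000 + 498000 + 31689000 + 37074000 + 12192000 + 11911000 + 14161000 = 145804000
Sum of weights = 5894
Weighted mean = 145804000 / 5894 = 24737.699
Difference (weighted minus unweighted) = 3015.4771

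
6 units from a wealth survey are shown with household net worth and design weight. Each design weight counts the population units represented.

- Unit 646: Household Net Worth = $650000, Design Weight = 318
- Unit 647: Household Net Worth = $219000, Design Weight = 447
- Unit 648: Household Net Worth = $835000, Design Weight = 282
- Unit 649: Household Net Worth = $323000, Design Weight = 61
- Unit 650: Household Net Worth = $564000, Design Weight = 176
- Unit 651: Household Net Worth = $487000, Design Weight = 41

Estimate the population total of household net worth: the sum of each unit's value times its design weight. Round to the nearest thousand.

Weighted total = 650000×318 + 219000×447 + 835000×282 + 323000×61 + 564000×176 + 487000×41
  = 206700000 + 97893000 + 235470000 + 19703000 + 99264000 + 19967000 = 678997000

678997000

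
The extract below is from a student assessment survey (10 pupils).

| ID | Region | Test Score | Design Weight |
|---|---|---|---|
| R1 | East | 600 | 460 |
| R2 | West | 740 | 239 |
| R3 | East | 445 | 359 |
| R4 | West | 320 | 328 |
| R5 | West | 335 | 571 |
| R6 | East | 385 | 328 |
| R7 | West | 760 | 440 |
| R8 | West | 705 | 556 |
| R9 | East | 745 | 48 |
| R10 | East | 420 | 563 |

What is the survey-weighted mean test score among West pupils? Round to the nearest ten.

560

West rows: R2, R4, R5, R7, R8
Weighted sum = 740×239 + 320×328 + 335×571 + 760×440 + 705×556
  = 176860 + 104960 + 191285 + 334400 + 391980 = 1199485
Sum of weights = 239 + 328 + 571 + 440 + 556 = 2134
Weighted mean = 1199485 / 2134 = 562.08294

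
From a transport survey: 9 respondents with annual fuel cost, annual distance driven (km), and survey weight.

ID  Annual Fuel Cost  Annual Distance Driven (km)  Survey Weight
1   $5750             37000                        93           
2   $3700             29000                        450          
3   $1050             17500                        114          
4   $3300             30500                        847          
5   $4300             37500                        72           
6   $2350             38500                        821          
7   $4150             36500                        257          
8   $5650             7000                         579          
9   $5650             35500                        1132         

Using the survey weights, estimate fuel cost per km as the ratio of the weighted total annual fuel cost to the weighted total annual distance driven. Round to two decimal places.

Σ wᵢ·y = 5750×93 + 3700×450 + 1050×114 + 3300×847 + 4300×72 + 2350×821 + 4150×257 + 5650×579 + 5650×1132
  = 534750 + 1665000 + 119700 + 2795100 + 309600 + 1929350 + 1066550 + 3271350 + 6395800 = 18087200
Σ wᵢ·x = 37000×93 + 29000×450 + 17500×114 + 30500×847 + 37500×72 + 38500×821 + 36500×257 + 7000×579 + 35500×1132
  = 3441000 + 13050000 + 1995000 + 25833500 + 2700000 + 31608500 + 9380500 + 4053000 + 40186000 = 132247500
Ratio = 18087200 / 132247500 = 0.1367678

0.14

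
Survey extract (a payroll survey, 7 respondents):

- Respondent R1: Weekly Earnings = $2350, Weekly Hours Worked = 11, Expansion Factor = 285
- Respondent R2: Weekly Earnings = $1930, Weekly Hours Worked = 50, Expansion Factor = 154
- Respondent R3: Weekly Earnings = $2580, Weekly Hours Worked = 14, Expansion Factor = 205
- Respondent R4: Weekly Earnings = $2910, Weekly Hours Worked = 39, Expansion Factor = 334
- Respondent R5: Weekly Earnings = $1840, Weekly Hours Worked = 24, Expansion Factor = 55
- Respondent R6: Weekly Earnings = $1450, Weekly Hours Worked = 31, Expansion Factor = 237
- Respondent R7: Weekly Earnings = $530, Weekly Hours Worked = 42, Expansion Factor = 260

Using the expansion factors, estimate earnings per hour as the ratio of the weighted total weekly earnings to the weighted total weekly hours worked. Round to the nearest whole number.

Σ wᵢ·y = 2350×285 + 1930×154 + 2580×205 + 2910×334 + 1840×55 + 1450×237 + 530×260
  = 669750 + 297220 + 528900 + 971940 + 101200 + 343650 + 137800 = 3050460
Σ wᵢ·x = 11×285 + 50×154 + 14×205 + 39×334 + 24×55 + 31×237 + 42×260
  = 46318
Ratio = 3050460 / 46318 = 65.859061

66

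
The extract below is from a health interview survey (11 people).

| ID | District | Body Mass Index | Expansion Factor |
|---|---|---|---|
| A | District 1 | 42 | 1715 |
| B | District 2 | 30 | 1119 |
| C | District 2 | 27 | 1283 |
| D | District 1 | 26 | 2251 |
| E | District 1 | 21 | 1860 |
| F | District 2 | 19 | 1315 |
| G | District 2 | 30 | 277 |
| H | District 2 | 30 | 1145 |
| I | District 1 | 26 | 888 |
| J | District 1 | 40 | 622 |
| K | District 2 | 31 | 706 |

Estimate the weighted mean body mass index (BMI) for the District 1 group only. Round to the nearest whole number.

District 1 rows: A, D, E, I, J
Weighted sum = 42×1715 + 26×2251 + 21×1860 + 26×888 + 40×622
  = 72030 + 58526 + 39060 + 23088 + 24880 = 217584
Sum of weights = 1715 + 2251 + 1860 + 888 + 622 = 7336
Weighted mean = 217584 / 7336 = 29.65976

30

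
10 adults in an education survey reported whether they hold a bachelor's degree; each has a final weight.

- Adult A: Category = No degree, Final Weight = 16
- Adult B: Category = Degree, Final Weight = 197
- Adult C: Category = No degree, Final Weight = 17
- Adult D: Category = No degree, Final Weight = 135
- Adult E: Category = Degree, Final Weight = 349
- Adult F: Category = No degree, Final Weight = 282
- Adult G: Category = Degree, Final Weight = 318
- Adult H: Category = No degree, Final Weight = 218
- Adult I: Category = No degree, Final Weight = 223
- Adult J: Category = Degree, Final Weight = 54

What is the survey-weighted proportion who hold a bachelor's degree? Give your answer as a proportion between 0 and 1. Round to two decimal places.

0.51

Sum of weights for 'Degree' = 197 + 349 + 318 + 54 = 918
Total weight = 16 + 197 + 17 + 135 + 349 + 282 + 318 + 218 + 223 + 54 = 1809
Weighted proportion = 918 / 1809 = 0.50746269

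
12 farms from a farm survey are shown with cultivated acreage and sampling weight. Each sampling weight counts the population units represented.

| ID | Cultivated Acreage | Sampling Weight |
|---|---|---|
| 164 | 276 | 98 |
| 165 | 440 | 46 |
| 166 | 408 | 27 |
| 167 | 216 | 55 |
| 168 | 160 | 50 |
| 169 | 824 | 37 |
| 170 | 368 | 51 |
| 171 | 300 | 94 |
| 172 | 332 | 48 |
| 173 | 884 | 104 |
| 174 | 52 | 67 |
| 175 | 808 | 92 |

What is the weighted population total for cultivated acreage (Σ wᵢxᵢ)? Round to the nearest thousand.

341000

Weighted total = 276×98 + 440×46 + 408×27 + 216×55 + 160×50 + 824×37 + 368×51 + 300×94 + 332×48 + 884×104 + 52×67 + 808×92
  = 341332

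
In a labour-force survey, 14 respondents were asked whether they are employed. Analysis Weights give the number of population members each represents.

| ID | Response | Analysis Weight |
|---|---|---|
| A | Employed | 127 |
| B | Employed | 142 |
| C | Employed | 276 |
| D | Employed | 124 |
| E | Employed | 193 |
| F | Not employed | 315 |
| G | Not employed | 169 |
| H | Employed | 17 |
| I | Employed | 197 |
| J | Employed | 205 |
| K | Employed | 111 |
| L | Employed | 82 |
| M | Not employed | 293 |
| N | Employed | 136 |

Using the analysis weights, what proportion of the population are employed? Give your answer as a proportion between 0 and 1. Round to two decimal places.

0.67

Sum of weights for 'Employed' = 127 + 142 + 276 + 124 + 193 + 17 + 197 + 205 + 111 + 82 + 136 = 1610
Total weight = 2387
Weighted proportion = 1610 / 2387 = 0.6744868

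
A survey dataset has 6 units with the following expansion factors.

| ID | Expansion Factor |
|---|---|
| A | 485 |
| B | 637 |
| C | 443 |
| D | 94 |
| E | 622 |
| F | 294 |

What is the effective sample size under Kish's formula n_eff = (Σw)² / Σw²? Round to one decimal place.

5.0

Σ wᵢ = 485 + 637 + 443 + 94 + 622 + 294 = 2575
Σ wᵢ² = 235225 + 405769 + 196249 + 8836 + 386884 + 86436 = 1319399
n_eff = 2575² / 1319399 = 6630625 / 1319399 = 5.0254889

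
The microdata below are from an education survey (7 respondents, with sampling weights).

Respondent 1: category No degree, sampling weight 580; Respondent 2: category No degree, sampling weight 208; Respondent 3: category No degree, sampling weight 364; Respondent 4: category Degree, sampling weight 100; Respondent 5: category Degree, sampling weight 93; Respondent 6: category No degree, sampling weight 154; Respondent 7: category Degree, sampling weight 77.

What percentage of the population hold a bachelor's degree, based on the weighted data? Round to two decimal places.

Sum of weights for 'Degree' = 100 + 93 + 77 = 270
Total weight = 1576
Weighted proportion = 270 / 1576 = 0.1713198 → 17.13198%

17.13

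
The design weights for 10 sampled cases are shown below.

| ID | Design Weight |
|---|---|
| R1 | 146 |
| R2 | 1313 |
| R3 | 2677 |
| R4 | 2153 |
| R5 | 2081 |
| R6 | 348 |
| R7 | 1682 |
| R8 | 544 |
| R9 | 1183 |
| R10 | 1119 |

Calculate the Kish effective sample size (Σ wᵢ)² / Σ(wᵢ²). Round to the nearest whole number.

Σ wᵢ = 13246
Σ wᵢ² = 21316 + 1723969 + 7166329 + 4635409 + 4330561 + 121104 + 2829124 + 295936 + 1399489 + 1252161 = 23775398
n_eff = 13246² / 23775398 = 175456516 / 23775398 = 7.379751

7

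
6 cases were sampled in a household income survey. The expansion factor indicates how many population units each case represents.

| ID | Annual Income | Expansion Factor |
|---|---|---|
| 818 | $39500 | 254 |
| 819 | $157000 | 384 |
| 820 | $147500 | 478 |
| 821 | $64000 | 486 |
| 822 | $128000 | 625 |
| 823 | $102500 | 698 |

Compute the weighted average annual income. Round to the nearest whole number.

110590

Weighted sum = 39500×254 + 157000×384 + 147500×478 + 64000×486 + 128000×625 + 102500×698
  = 323475000
Sum of weights = 254 + 384 + 478 + 486 + 625 + 698 = 2925
Weighted mean = 323475000 / 2925 = 110589.74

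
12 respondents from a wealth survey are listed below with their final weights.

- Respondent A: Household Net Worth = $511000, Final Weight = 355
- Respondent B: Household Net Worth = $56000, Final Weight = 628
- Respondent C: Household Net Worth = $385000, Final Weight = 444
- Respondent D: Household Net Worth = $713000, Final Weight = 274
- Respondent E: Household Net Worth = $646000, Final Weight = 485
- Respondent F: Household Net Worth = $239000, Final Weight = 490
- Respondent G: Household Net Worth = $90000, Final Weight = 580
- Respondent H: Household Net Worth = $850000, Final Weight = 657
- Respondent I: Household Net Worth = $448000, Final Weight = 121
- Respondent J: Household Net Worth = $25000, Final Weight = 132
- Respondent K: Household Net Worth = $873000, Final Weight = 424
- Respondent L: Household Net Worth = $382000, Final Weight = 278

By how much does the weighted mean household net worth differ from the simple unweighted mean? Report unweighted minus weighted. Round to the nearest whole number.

Unweighted sum = 511000 + 56000 + 385000 + 713000 + 646000 + 239000 + 90000 + 850000 + 448000 + 25000 + 873000 + 382000 = 5218000
Unweighted mean = 5218000 / 12 = 434833.33
Weighted sum = 511000×355 + 56000×628 + 385000×444 + 713000×274 + 646000×485 + 239000×490 + 90000×580 + 850000×657 + 448000×121 + 25000×132 + 873000×424 + 382000×278
  = 181405000 + 35168000 + 170940000 + 195362000 + 313310000 + 117110000 + 52200000 + 558450000 + 54208000 + 3300000 + 370152000 + 106196000 = 2157801000
Sum of weights = 355 + 628 + 444 + 274 + 485 + 490 + 580 + 657 + 121 + 132 + 424 + 278 = 4868
Weighted mean = 2157801000 / 4868 = 443262.33
Difference (unweighted minus weighted) = -8428.9921

-8429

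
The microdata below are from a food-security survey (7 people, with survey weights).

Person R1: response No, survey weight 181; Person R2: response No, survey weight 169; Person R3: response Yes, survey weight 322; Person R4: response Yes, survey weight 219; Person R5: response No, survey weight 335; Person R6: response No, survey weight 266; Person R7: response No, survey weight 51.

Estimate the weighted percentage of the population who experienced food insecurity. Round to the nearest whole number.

Sum of weights for 'Yes' = 322 + 219 = 541
Total weight = 181 + 169 + 322 + 219 + 335 + 266 + 51 = 1543
Weighted proportion = 541 / 1543 = 0.35061568 → 35.061568%

35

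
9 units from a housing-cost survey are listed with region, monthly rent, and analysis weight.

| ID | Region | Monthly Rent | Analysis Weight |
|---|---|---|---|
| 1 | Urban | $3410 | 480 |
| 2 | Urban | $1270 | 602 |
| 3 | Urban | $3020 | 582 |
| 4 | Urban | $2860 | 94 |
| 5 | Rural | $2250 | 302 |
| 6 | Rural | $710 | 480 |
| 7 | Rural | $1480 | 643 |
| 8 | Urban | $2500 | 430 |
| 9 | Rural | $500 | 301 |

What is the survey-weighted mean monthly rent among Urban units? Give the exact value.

2515

Urban rows: 1, 2, 3, 4, 8
Weighted sum = 3410×480 + 1270×602 + 3020×582 + 2860×94 + 2500×430
  = 1636800 + 764540 + 1757640 + 268840 + 1075000 = 5502820
Sum of weights = 2188
Weighted mean = 5502820 / 2188 = 2515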